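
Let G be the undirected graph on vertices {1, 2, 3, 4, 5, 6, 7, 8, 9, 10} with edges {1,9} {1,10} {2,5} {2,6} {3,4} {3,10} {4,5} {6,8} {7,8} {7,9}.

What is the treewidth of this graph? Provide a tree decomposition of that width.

The largest bag has 3 vertices, giving width 2; this decomposition certifies tw(G) ≤ 2. For the lower bound, G contains the cycle 4–3–10–1–9–7–8–6–2–5–4, so G is not a forest; only forests have treewidth ≤ 1, hence tw(G) ≥ 2. Therefore the treewidth is 2.

Treewidth 2.
One such decomposition:
Bags: B1 = {3, 4, 10}  B2 = {1, 4, 10}  B3 = {1, 4, 9}  B4 = {4, 7, 9}  B5 = {4, 7, 8}  B6 = {4, 6, 8}  B7 = {2, 4, 6}  B8 = {2, 4, 5}
Tree: B1–B2, B2–B3, B3–B4, B4–B5, B5–B6, B6–B7, B7–B8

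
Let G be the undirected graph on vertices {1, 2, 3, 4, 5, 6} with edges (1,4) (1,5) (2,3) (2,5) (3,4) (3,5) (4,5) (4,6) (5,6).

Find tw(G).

A width-2 tree decomposition is:
Bags: B1 = {3, 4, 5}  B2 = {1, 4, 5}  B3 = {4, 5, 6}  B4 = {2, 3, 5}
Tree: B1–B2, B1–B3, B1–B4
Every bag has size at most 3, so the width is 3 − 1 = 2 and tw(G) ≤ 2. For the lower bound, the 3 vertices {2, 3, 5} are pairwise adjacent, and any tree decomposition puts a clique entirely inside one bag — forcing width ≥ 2. Combining the bounds, tw(G) = 2.

2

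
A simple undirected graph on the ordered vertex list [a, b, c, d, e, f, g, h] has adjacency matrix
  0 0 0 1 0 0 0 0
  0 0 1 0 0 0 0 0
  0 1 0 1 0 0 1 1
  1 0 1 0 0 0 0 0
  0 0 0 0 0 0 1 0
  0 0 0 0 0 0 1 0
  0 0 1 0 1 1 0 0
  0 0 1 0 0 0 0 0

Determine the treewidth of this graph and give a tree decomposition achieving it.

Treewidth 1.
One optimal decomposition is:
Bags: B1 = {c, d}  B2 = {c, g}  B3 = {b, c}  B4 = {e, g}  B5 = {f, g}  B6 = {c, h}  B7 = {a, d}
Tree: B1–B2, B1–B3, B2–B4, B4–B5, B2–B6, B1–B7

The largest bag has 2 vertices, giving width 1; this decomposition certifies tw(G) ≤ 1. Since G has at least one edge (e.g. c–d), it is not an edgeless graph, so tw(G) ≥ 1. Therefore the treewidth is 1.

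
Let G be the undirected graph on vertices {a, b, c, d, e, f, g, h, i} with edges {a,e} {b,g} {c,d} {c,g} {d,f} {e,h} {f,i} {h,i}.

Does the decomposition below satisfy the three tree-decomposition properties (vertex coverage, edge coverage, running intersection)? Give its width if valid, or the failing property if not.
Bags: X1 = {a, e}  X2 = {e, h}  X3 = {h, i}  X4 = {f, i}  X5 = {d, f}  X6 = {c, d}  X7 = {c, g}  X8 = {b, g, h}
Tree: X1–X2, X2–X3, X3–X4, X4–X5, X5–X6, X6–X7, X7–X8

A tree decomposition must satisfy three properties: every vertex lies in some bag; for every edge, both endpoints lie together in some bag; and for every vertex, the bags containing it form a connected subtree. Here bags containing vertex h are not connected in the tree, so the decomposition is invalid.

No — bags containing vertex h are not connected in the tree.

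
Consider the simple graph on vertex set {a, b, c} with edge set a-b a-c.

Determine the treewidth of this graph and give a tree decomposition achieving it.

Treewidth 1.
Bags: B1 = {a, b}  B2 = {a, c}
Tree: B1–B2

Each bag holds 2 vertices, so the decomposition has width 1, which upper-bounds the treewidth. G has an edge, so its treewidth is at least 1. Therefore the treewidth is 1.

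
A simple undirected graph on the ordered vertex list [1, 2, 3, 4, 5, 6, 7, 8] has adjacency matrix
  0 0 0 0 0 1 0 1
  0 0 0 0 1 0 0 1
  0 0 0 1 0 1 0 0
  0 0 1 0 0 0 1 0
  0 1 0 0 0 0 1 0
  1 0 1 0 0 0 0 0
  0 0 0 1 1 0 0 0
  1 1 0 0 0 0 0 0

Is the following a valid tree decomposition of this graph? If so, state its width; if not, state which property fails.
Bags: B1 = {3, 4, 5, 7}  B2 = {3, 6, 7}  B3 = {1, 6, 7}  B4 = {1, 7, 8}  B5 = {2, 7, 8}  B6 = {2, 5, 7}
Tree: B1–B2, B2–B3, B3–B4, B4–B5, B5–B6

A tree decomposition must satisfy three properties: every vertex lies in some bag; for every edge, both endpoints lie together in some bag; and for every vertex, the bags containing it form a connected subtree. Here bags containing vertex 5 are not connected in the tree, so the decomposition is invalid.

No — bags containing vertex 5 are not connected in the tree.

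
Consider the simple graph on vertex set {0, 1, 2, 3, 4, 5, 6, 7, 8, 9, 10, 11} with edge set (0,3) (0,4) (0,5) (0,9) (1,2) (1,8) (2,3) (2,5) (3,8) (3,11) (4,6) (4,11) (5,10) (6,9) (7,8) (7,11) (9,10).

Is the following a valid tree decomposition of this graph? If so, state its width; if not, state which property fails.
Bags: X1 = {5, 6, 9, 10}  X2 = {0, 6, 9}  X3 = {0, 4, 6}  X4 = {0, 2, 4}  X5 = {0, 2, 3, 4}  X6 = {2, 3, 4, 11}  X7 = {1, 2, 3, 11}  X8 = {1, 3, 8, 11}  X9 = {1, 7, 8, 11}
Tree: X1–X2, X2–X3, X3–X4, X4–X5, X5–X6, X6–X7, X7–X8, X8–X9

No — edge (5,0) lies in no bag.

A tree decomposition must satisfy three properties: every vertex lies in some bag; for every edge, both endpoints lie together in some bag; and for every vertex, the bags containing it form a connected subtree. Here edge (5,0) lies in no bag, so the decomposition is invalid.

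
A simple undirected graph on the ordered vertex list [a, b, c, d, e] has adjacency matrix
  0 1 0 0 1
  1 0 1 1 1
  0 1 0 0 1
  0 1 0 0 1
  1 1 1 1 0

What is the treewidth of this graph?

2

A width-2 tree decomposition is:
Bags: B1 = {b, c, e}  B2 = {b, d, e}  B3 = {a, b, e}
Tree: B1–B2, B2–B3
The largest bag has 3 vertices, giving width 2; this decomposition certifies tw(G) ≤ 2. For the lower bound, the 3 vertices {b, d, e} are pairwise adjacent, and any tree decomposition puts a clique entirely inside one bag — forcing width ≥ 2. Therefore the treewidth is 2.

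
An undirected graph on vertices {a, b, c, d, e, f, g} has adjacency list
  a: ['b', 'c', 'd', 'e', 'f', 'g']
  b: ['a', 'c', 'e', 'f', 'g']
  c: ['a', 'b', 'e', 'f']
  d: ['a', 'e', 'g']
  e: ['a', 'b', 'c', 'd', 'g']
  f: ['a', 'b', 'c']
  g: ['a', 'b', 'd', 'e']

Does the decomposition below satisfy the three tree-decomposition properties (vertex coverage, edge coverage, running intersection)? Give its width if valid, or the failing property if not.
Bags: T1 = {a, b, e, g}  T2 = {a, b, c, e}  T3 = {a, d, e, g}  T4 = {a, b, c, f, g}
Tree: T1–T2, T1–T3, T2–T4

No — bags containing vertex g are not connected in the tree.

A tree decomposition must satisfy three properties: every vertex lies in some bag; for every edge, both endpoints lie together in some bag; and for every vertex, the bags containing it form a connected subtree. Here bags containing vertex g are not connected in the tree, so the decomposition is invalid.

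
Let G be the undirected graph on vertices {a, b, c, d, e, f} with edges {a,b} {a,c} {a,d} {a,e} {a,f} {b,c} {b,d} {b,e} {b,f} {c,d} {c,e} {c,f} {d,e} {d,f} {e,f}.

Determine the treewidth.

5

A width-5 tree decomposition is:
Bags: B1 = {a, b, c, d, e, f}
Tree: (single bag)
With just one bag of size 6, the width is 6 − 1 = 5, so tw(G) ≤ 5. On the other hand G contains the 6-clique {a, b, c, d, e, f}. A clique must lie in a single bag of any decomposition, so no decomposition can have width below 5. The upper and lower bounds meet at 5, so that is the treewidth.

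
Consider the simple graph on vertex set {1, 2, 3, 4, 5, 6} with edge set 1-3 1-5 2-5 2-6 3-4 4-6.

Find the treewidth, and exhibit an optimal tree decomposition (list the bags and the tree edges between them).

Each bag holds 3 vertices, so the decomposition has width 2, which upper-bounds the treewidth. For the lower bound, G contains the cycle 2–5–1–3–4–6–2, so G is not a forest; only forests have treewidth ≤ 1, hence tw(G) ≥ 2. Hence tw(G) = 2 exactly.

Treewidth 2.
Bags: B1 = {1, 2, 5}  B2 = {1, 2, 3}  B3 = {2, 3, 4}  B4 = {2, 4, 6}
Tree: B1–B2, B2–B3, B3–B4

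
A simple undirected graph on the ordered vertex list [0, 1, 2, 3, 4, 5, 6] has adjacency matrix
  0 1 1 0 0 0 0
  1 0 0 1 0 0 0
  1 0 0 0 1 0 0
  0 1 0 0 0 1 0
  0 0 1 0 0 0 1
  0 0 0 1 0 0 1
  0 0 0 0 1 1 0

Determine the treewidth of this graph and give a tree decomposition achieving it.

Treewidth 2.
One optimal decomposition is:
Bags: B1 = {3, 5, 6}  B2 = {1, 3, 6}  B3 = {0, 1, 6}  B4 = {0, 2, 6}  B5 = {2, 4, 6}
Tree: B1–B2, B2–B3, B3–B4, B4–B5

Each bag holds 3 vertices, so the decomposition has width 2, which upper-bounds the treewidth. For the lower bound, G contains the cycle 6–5–3–1–0–2–4–6, so G is not a forest; only forests have treewidth ≤ 1, hence tw(G) ≥ 2. Combining the bounds, tw(G) = 2.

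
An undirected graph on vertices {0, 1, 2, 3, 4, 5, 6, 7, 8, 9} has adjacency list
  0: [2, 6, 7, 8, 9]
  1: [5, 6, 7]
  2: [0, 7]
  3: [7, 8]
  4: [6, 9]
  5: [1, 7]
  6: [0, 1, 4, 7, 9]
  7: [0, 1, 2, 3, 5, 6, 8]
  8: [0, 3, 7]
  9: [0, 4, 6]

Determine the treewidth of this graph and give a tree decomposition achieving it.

Every bag has size at most 3, so the width is 3 − 1 = 2 and tw(G) ≤ 2. Conversely, {0, 6, 9} is a clique of size 3, and the vertices of any clique must share a bag in every tree decomposition; so some bag has ≥ 3 vertices and tw(G) ≥ 2. Therefore the treewidth is 2.

Treewidth 2.
One optimal decomposition is:
Bags: B1 = {0, 6, 7}  B2 = {0, 6, 9}  B3 = {0, 2, 7}  B4 = {0, 7, 8}  B5 = {1, 6, 7}  B6 = {3, 7, 8}  B7 = {4, 6, 9}  B8 = {1, 5, 7}
Tree: B1–B2, B1–B3, B1–B4, B1–B5, B4–B6, B2–B7, B5–B8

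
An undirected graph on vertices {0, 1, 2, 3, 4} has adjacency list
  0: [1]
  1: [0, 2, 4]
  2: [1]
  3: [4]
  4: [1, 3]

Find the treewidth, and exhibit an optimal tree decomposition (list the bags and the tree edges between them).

Treewidth 1.
One such decomposition:
Bags: B1 = {1, 4}  B2 = {3, 4}  B3 = {0, 1}  B4 = {1, 2}
Tree: B1–B2, B1–B3, B3–B4

Each bag holds 2 vertices, so the decomposition has width 1, which upper-bounds the treewidth. G has an edge, so its treewidth is at least 1. The upper and lower bounds meet at 1, so that is the treewidth.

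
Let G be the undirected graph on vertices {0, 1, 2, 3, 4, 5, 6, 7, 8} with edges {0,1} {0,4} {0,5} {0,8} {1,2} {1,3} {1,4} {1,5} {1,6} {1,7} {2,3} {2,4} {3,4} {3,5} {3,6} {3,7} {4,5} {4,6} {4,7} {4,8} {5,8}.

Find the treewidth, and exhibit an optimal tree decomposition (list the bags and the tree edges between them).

Treewidth 3.
One optimal decomposition is:
Bags: B1 = {1, 3, 4, 5}  B2 = {0, 1, 4, 5}  B3 = {1, 3, 4, 7}  B4 = {1, 2, 3, 4}  B5 = {1, 3, 4, 6}  B6 = {0, 4, 5, 8}
Tree: B1–B2, B1–B3, B3–B4, B4–B5, B2–B6

Every bag has size at most 4, so the width is 4 − 1 = 3 and tw(G) ≤ 3. Conversely, {0, 4, 5, 8} is a clique of size 4, and the vertices of any clique must share a bag in every tree decomposition; so some bag has ≥ 4 vertices and tw(G) ≥ 3. The upper and lower bounds meet at 3, so that is the treewidth.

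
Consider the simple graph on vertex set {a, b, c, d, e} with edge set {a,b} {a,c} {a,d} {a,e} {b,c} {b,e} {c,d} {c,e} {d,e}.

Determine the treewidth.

3

A width-3 tree decomposition is:
Bags: B1 = {a, b, c, e}  B2 = {a, c, d, e}
Tree: B1–B2
Each bag holds 4 vertices, so the decomposition has width 3, which upper-bounds the treewidth. Conversely, {a, c, d, e} is a clique of size 4, and the vertices of any clique must share a bag in every tree decomposition; so some bag has ≥ 4 vertices and tw(G) ≥ 3. The upper and lower bounds meet at 3, so that is the treewidth.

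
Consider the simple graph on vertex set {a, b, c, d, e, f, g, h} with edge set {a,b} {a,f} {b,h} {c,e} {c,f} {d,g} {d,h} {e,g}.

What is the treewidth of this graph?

2

A width-2 tree decomposition is:
Bags: B1 = {a, b, h}  B2 = {a, f, h}  B3 = {c, f, h}  B4 = {c, e, h}  B5 = {e, g, h}  B6 = {d, g, h}
Tree: B1–B2, B2–B3, B3–B4, B4–B5, B5–B6
The largest bag has 3 vertices, giving width 2; this decomposition certifies tw(G) ≤ 2. For the lower bound, G contains the cycle h–b–a–f–c–e–g–d–h, so G is not a forest; only forests have treewidth ≤ 1, hence tw(G) ≥ 2. Hence tw(G) = 2 exactly.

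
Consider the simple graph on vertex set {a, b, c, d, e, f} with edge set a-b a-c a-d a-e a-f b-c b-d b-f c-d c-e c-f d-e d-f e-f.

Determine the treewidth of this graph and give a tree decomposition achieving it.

Treewidth 4.
One such decomposition:
Bags: B1 = {a, b, c, d, f}  B2 = {a, c, d, e, f}
Tree: B1–B2

The largest bag has 5 vertices, giving width 4; this decomposition certifies tw(G) ≤ 4. On the other hand G contains the 5-clique {a, c, d, e, f}. A clique must lie in a single bag of any decomposition, so no decomposition can have width below 4. The upper and lower bounds meet at 4, so that is the treewidth.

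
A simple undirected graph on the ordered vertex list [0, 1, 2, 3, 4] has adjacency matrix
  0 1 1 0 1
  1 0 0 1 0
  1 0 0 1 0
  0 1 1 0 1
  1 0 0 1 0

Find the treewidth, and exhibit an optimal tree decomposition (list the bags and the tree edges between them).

Treewidth 2.
Bags: B1 = {0, 3, 4}  B2 = {0, 1, 3}  B3 = {0, 2, 3}
Tree: B1–B2, B2–B3

The largest bag has 3 vertices, giving width 2; this decomposition certifies tw(G) ≤ 2. For the lower bound, G contains the cycle 3–4–0–1–3, so G is not a forest; only forests have treewidth ≤ 1, hence tw(G) ≥ 2. Combining the bounds, tw(G) = 2.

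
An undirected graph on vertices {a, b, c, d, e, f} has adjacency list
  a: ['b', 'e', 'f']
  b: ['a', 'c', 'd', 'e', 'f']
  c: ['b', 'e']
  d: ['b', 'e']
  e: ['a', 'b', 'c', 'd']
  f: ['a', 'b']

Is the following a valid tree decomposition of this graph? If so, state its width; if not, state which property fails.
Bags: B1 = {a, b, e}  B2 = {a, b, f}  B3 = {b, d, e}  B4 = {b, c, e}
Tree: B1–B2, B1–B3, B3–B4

Every vertex of G appears in some bag (union = {a, b, c, d, e, f}); every edge is covered by a bag; and for each vertex v the set of bags containing v is connected in the bag tree. The decomposition is therefore valid. The largest bag has 3 vertices, so the width is 2.

Yes; width 2.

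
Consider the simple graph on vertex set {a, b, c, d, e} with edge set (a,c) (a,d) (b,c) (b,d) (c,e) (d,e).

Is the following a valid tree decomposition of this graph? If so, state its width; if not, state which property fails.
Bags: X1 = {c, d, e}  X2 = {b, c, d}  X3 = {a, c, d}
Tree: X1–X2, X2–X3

Yes; width 2.

Every vertex of G appears in some bag (union = {a, b, c, d, e}); every edge is covered by a bag; and for each vertex v the set of bags containing v is connected in the bag tree. The decomposition is therefore valid. The largest bag has 3 vertices, so the width is 2.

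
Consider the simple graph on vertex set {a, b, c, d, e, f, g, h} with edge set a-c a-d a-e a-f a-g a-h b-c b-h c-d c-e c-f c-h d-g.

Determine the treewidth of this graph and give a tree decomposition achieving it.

Treewidth 2.
Bags: B1 = {a, c, d}  B2 = {a, c, h}  B3 = {b, c, h}  B4 = {a, c, e}  B5 = {a, c, f}  B6 = {a, d, g}
Tree: B1–B2, B2–B3, B2–B4, B2–B5, B1–B6

Every bag has size at most 3, so the width is 3 − 1 = 2 and tw(G) ≤ 2. For the lower bound, the 3 vertices {a, d, g} are pairwise adjacent, and any tree decomposition puts a clique entirely inside one bag — forcing width ≥ 2. Hence tw(G) = 2 exactly.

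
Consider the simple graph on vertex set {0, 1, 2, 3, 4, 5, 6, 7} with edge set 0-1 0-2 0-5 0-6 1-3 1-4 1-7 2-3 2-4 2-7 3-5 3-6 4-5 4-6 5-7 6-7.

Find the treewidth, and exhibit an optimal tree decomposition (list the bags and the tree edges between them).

Treewidth 4.
One optimal decomposition is:
Bags: B1 = {1, 2, 4, 5, 6}  B2 = {0, 1, 2, 5, 6}  B3 = {1, 2, 3, 5, 6}  B4 = {1, 2, 5, 6, 7}
Tree: B1–B2, B2–B3, B3–B4

Every bag has size at most 5, so the width is 5 − 1 = 4 and tw(G) ≤ 4. For the lower bound: the 5 vertex sets {2,4}, {0,1}, {3,6}, {5}, {7} are disjoint, each induces a connected subgraph, and every pair is joined by at least one edge of G. Contracting each set to a single vertex therefore yields K_{5} as a minor, and since treewidth is minor-monotone, tw(G) ≥ tw(K_{5}) = 4. Therefore the treewidth is 4.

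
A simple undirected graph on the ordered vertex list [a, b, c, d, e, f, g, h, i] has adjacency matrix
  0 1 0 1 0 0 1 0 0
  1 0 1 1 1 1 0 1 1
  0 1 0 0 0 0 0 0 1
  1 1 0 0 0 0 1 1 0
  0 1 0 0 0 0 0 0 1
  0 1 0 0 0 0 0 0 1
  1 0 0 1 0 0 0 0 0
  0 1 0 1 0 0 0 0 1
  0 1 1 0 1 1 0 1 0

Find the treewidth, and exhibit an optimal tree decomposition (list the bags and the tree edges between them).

Treewidth 2.
One such decomposition:
Bags: B1 = {b, e, i}  B2 = {b, h, i}  B3 = {b, f, i}  B4 = {b, d, h}  B5 = {a, b, d}  B6 = {b, c, i}  B7 = {a, d, g}
Tree: B1–B2, B2–B3, B2–B4, B4–B5, B2–B6, B5–B7

The largest bag has 3 vertices, giving width 2; this decomposition certifies tw(G) ≤ 2. For the lower bound, the 3 vertices {a, d, g} are pairwise adjacent, and any tree decomposition puts a clique entirely inside one bag — forcing width ≥ 2. The upper and lower bounds meet at 2, so that is the treewidth.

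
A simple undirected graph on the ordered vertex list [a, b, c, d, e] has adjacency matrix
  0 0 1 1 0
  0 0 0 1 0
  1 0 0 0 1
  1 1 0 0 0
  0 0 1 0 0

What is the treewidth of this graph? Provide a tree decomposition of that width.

Each bag holds 2 vertices, so the decomposition has width 1, which upper-bounds the treewidth. Since G has at least one edge (e.g. d–a), it is not an edgeless graph, so tw(G) ≥ 1. The upper and lower bounds meet at 1, so that is the treewidth.

Treewidth 1.
One optimal decomposition is:
Bags: B1 = {a, d}  B2 = {b, d}  B3 = {a, c}  B4 = {c, e}
Tree: B1–B2, B1–B3, B3–B4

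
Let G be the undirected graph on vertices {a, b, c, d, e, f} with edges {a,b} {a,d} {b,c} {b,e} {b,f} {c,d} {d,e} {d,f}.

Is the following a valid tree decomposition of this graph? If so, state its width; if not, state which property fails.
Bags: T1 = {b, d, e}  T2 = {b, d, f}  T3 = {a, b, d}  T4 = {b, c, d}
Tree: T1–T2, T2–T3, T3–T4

Checking the three conditions: (i) the bags cover all of {a, b, c, d, e, f}; (ii) for each edge, some bag contains both endpoints; (iii) the bags containing any fixed vertex form a subtree. All hold, so the decomposition is valid with width 3 − 1 = 2.

Yes; width 2.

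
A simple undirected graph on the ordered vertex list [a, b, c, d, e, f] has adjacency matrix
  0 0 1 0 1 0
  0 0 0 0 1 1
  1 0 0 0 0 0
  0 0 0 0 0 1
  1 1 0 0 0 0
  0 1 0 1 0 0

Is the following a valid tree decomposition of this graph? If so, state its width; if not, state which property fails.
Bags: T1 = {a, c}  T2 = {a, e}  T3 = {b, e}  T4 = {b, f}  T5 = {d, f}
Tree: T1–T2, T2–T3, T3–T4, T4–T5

Checking the three conditions: (i) the bags cover all of {a, b, c, d, e, f}; (ii) for each edge, some bag contains both endpoints; (iii) the bags containing any fixed vertex form a subtree. All hold, so the decomposition is valid with width 2 − 1 = 1.

Yes; width 1.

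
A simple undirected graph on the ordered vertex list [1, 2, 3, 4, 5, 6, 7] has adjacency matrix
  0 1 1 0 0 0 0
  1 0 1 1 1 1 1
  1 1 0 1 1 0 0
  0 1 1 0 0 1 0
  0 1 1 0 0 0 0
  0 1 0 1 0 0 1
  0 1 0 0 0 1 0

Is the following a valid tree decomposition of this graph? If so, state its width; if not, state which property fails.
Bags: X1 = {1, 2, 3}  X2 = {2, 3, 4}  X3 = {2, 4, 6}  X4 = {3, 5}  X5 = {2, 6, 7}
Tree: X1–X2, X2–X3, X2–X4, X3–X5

No — edge (2,5) lies in no bag.

A tree decomposition must satisfy three properties: every vertex lies in some bag; for every edge, both endpoints lie together in some bag; and for every vertex, the bags containing it form a connected subtree. Here edge (2,5) lies in no bag, so the decomposition is invalid.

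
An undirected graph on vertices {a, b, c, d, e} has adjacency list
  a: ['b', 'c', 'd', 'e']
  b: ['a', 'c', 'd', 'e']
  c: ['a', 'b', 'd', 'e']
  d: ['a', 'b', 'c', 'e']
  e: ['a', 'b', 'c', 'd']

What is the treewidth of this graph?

A width-4 tree decomposition is:
Bags: B1 = {a, b, c, d, e}
Tree: (single bag)
A single bag containing all 5 vertices is trivially a valid decomposition of width 4. Conversely, {a, b, c, d, e} is a clique of size 5, and the vertices of any clique must share a bag in every tree decomposition; so some bag has ≥ 5 vertices and tw(G) ≥ 4. Therefore the treewidth is 4.

4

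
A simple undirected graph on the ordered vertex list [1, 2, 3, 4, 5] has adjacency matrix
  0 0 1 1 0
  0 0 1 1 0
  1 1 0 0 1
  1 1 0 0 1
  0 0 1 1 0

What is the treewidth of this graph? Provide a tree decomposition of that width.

The largest bag has 3 vertices, giving width 2; this decomposition certifies tw(G) ≤ 2. For the lower bound, G contains the cycle 2–3–5–4–2, so G is not a forest; only forests have treewidth ≤ 1, hence tw(G) ≥ 2. Hence tw(G) = 2 exactly.

Treewidth 2.
Bags: B1 = {2, 3, 4}  B2 = {3, 4, 5}  B3 = {1, 3, 4}
Tree: B1–B2, B2–B3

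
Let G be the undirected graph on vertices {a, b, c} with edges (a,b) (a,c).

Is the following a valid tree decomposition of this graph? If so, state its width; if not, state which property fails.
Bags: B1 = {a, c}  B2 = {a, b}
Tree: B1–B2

Yes; width 1.

Every vertex of G appears in some bag (union = {a, b, c}); every edge is covered by a bag; and for each vertex v the set of bags containing v is connected in the bag tree. The decomposition is therefore valid. The largest bag has 2 vertices, so the width is 1.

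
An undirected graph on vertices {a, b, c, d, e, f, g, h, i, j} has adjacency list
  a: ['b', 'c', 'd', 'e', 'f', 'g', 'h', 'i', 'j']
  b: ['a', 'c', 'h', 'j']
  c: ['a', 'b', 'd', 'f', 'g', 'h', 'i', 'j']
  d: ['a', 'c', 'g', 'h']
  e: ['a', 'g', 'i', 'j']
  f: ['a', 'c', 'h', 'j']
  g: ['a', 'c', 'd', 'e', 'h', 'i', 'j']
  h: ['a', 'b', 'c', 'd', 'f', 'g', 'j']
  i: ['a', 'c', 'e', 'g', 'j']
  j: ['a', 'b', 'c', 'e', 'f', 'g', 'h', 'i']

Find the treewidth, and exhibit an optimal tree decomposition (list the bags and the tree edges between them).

Every bag has size at most 5, so the width is 5 − 1 = 4 and tw(G) ≤ 4. For the lower bound, the 5 vertices {a, e, g, i, j} are pairwise adjacent, and any tree decomposition puts a clique entirely inside one bag — forcing width ≥ 4. The upper and lower bounds meet at 4, so that is the treewidth.

Treewidth 4.
One optimal decomposition is:
Bags: B1 = {a, c, g, i, j}  B2 = {a, e, g, i, j}  B3 = {a, c, g, h, j}  B4 = {a, c, d, g, h}  B5 = {a, b, c, h, j}  B6 = {a, c, f, h, j}
Tree: B1–B2, B1–B3, B3–B4, B3–B5, B5–B6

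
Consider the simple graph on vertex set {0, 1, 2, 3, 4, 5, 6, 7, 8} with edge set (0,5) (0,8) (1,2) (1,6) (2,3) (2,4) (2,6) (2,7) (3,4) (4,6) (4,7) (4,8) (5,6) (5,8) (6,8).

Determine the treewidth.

A width-2 tree decomposition is:
Bags: B1 = {2, 4, 6}  B2 = {1, 2, 6}  B3 = {2, 3, 4}  B4 = {2, 4, 7}  B5 = {4, 6, 8}  B6 = {5, 6, 8}  B7 = {0, 5, 8}
Tree: B1–B2, B1–B3, B1–B4, B1–B5, B5–B6, B6–B7
Each bag holds 3 vertices, so the decomposition has width 2, which upper-bounds the treewidth. On the other hand G contains the 3-clique {0, 5, 8}. A clique must lie in a single bag of any decomposition, so no decomposition can have width below 2. Therefore the treewidth is 2.

2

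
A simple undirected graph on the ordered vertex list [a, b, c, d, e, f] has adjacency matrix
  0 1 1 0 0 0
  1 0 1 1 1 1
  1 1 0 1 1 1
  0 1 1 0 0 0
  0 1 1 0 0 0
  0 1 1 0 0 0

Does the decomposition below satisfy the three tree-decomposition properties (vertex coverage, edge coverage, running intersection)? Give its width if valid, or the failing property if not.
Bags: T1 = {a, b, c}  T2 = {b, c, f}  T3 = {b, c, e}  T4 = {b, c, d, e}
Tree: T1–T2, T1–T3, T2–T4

No — bags containing vertex e are not connected in the tree.

A tree decomposition must satisfy three properties: every vertex lies in some bag; for every edge, both endpoints lie together in some bag; and for every vertex, the bags containing it form a connected subtree. Here bags containing vertex e are not connected in the tree, so the decomposition is invalid.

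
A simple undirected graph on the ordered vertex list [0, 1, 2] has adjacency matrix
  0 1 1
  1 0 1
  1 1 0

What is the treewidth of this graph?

2

A width-2 tree decomposition is:
Bags: B1 = {0, 1, 2}
Tree: (single bag)
A single bag containing all 3 vertices is trivially a valid decomposition of width 2. Conversely, {0, 1, 2} is a clique of size 3, and the vertices of any clique must share a bag in every tree decomposition; so some bag has ≥ 3 vertices and tw(G) ≥ 2. Therefore the treewidth is 2.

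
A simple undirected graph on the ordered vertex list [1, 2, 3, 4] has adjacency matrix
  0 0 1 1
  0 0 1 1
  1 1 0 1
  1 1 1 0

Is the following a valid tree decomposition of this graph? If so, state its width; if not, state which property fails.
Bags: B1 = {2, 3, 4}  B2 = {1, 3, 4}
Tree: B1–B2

Vertex coverage: the bags together contain {1, 2, 3, 4}, the full vertex set. Edge coverage: each edge of G has both endpoints in at least one bag. Running intersection: for every vertex, the bags containing it form a connected subtree. All three properties hold, so this is a valid tree decomposition of width max|bag| − 1 = 2, and hence tw(G) ≤ 2.

Yes; width 2.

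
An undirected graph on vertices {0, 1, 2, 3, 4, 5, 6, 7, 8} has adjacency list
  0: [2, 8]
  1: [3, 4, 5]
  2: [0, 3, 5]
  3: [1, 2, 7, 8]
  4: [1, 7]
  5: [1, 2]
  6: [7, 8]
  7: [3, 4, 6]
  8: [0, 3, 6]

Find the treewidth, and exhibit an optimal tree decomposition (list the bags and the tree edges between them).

Each bag holds 4 vertices, so the decomposition has width 3, which upper-bounds the treewidth. For the lower bound: the 4 vertex sets {0,2,5}, {8}, {3}, {1,4,6,7} are disjoint, each induces a connected subgraph, and every pair is joined by at least one edge of G. Contracting each set to a single vertex therefore yields K_{4} as a minor, and since treewidth is minor-monotone, tw(G) ≥ tw(K_{4}) = 3. Combining the bounds, tw(G) = 3.

Treewidth 3.
Bags: B1 = {0, 2, 5, 8}  B2 = {2, 3, 5, 8}  B3 = {1, 3, 5, 8}  B4 = {1, 3, 6, 8}  B5 = {1, 3, 6, 7}  B6 = {1, 4, 6, 7}
Tree: B1–B2, B2–B3, B3–B4, B4–B5, B5–B6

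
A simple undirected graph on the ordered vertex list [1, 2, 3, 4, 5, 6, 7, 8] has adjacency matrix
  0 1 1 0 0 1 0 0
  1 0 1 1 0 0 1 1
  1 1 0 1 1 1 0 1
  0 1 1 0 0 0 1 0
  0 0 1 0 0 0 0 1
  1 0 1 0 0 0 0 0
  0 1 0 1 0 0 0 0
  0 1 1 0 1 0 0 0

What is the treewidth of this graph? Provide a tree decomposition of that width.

The largest bag has 3 vertices, giving width 2; this decomposition certifies tw(G) ≤ 2. On the other hand G contains the 3-clique {2, 3, 8}. A clique must lie in a single bag of any decomposition, so no decomposition can have width below 2. Hence tw(G) = 2 exactly.

Treewidth 2.
One optimal decomposition is:
Bags: B1 = {2, 3, 8}  B2 = {2, 3, 4}  B3 = {1, 2, 3}  B4 = {3, 5, 8}  B5 = {1, 3, 6}  B6 = {2, 4, 7}
Tree: B1–B2, B1–B3, B1–B4, B3–B5, B2–B6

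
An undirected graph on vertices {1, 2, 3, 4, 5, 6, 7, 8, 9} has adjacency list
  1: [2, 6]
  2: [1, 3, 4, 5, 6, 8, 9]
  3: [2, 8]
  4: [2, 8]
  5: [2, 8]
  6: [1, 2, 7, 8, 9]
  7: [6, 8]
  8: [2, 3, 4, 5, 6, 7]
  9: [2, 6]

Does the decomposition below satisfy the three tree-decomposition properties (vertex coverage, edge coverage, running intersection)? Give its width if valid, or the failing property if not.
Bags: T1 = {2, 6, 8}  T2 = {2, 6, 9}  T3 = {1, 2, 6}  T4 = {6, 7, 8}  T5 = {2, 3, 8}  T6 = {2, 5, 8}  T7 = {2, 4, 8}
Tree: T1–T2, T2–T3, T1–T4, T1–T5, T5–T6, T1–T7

Yes; width 2.

Vertex coverage: the bags together contain {1, 2, 3, 4, 5, 6, 7, 8, 9}, the full vertex set. Edge coverage: each edge of G has both endpoints in at least one bag. Running intersection: for every vertex, the bags containing it form a connected subtree. All three properties hold, so this is a valid tree decomposition of width max|bag| − 1 = 2, and hence tw(G) ≤ 2.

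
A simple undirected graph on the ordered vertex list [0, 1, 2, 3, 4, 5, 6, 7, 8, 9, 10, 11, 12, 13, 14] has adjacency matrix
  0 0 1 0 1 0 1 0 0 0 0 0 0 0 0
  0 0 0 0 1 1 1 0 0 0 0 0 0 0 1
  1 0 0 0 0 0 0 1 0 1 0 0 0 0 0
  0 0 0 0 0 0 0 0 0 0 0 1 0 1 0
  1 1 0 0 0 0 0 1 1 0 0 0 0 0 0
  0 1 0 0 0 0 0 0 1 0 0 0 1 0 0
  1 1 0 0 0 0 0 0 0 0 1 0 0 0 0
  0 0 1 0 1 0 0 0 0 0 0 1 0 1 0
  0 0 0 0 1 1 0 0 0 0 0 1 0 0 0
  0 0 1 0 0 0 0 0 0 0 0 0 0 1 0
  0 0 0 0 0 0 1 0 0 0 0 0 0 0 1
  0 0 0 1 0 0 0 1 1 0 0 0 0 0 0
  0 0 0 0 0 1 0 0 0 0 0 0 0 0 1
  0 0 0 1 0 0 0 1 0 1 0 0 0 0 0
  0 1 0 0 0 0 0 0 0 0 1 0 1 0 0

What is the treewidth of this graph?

3

A width-3 tree decomposition is:
Bags: B1 = {6, 10, 12, 14}  B2 = {1, 6, 12, 14}  B3 = {1, 5, 6, 12}  B4 = {0, 1, 5, 6}  B5 = {0, 1, 4, 5}  B6 = {0, 4, 5, 8}  B7 = {0, 2, 4, 8}  B8 = {2, 4, 7, 8}  B9 = {2, 7, 8, 11}  B10 = {2, 7, 9, 11}  B11 = {7, 9, 11, 13}  B12 = {3, 9, 11, 13}
Tree: B1–B2, B2–B3, B3–B4, B4–B5, B5–B6, B6–B7, B7–B8, B8–B9, B9–B10, B10–B11, B11–B12
Each bag holds 4 vertices, so the decomposition has width 3, which upper-bounds the treewidth. For the lower bound: the 4 vertex sets {10,12,14}, {6}, {1}, {0,4,5,8} are disjoint, each induces a connected subgraph, and every pair is joined by at least one edge of G. Contracting each set to a single vertex therefore yields K_{4} as a minor, and since treewidth is minor-monotone, tw(G) ≥ tw(K_{4}) = 3. The upper and lower bounds meet at 3, so that is the treewidth.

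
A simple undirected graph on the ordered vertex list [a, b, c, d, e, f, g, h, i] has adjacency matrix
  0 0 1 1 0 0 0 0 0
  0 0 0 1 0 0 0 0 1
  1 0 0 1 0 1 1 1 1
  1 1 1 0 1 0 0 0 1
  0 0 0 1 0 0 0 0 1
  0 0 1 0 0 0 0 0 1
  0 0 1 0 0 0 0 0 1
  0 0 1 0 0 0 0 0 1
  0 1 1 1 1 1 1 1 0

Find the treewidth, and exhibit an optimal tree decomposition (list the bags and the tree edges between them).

Treewidth 2.
Bags: B1 = {c, d, i}  B2 = {c, h, i}  B3 = {c, f, i}  B4 = {a, c, d}  B5 = {b, d, i}  B6 = {d, e, i}  B7 = {c, g, i}
Tree: B1–B2, B2–B3, B1–B4, B1–B5, B5–B6, B3–B7

Every bag has size at most 3, so the width is 3 − 1 = 2 and tw(G) ≤ 2. Conversely, {a, c, d} is a clique of size 3, and the vertices of any clique must share a bag in every tree decomposition; so some bag has ≥ 3 vertices and tw(G) ≥ 2. Therefore the treewidth is 2.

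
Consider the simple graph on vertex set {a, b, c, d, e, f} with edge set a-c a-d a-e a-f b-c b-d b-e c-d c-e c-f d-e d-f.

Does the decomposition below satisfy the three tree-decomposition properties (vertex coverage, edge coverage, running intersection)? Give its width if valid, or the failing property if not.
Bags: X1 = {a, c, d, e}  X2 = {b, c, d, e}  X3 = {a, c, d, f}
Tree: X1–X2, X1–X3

Yes; width 3.

Every vertex of G appears in some bag (union = {a, b, c, d, e, f}); every edge is covered by a bag; and for each vertex v the set of bags containing v is connected in the bag tree. The decomposition is therefore valid. The largest bag has 4 vertices, so the width is 3.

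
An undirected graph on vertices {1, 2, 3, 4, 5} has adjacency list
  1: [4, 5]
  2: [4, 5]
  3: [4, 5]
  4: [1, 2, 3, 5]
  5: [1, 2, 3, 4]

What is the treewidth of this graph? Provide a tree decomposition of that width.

Treewidth 2.
One optimal decomposition is:
Bags: B1 = {3, 4, 5}  B2 = {2, 4, 5}  B3 = {1, 4, 5}
Tree: B1–B2, B2–B3

The largest bag has 3 vertices, giving width 2; this decomposition certifies tw(G) ≤ 2. On the other hand G contains the 3-clique {1, 4, 5}. A clique must lie in a single bag of any decomposition, so no decomposition can have width below 2. Therefore the treewidth is 2.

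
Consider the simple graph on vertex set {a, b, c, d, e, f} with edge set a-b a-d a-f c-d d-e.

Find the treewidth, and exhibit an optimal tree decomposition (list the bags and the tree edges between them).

Treewidth 1.
One optimal decomposition is:
Bags: B1 = {a, b}  B2 = {a, d}  B3 = {a, f}  B4 = {d, e}  B5 = {c, d}
Tree: B1–B2, B1–B3, B2–B4, B2–B5

Every bag has size at most 2, so the width is 2 − 1 = 1 and tw(G) ≤ 1. Any graph with an edge has treewidth ≥ 1, and G has the edge b–a. Hence tw(G) = 1 exactly.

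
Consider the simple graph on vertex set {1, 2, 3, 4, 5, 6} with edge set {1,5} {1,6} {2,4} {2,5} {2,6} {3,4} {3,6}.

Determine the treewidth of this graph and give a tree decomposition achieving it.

Treewidth 2.
Bags: B1 = {1, 2, 5}  B2 = {1, 2, 6}  B3 = {2, 4, 6}  B4 = {3, 4, 6}
Tree: B1–B2, B2–B3, B3–B4

The largest bag has 3 vertices, giving width 2; this decomposition certifies tw(G) ≤ 2. The edges 5–1–6–2–5 form a cycle, so G is not a tree and its treewidth is at least 2. The upper and lower bounds meet at 2, so that is the treewidth.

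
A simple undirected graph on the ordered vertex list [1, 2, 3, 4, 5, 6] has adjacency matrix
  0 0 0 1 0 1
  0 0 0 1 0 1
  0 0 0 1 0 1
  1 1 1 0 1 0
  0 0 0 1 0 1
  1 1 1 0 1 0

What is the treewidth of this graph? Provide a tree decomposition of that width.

Treewidth 2.
Bags: B1 = {2, 4, 6}  B2 = {4, 5, 6}  B3 = {1, 4, 6}  B4 = {3, 4, 6}
Tree: B1–B2, B2–B3, B3–B4

The largest bag has 3 vertices, giving width 2; this decomposition certifies tw(G) ≤ 2. The edges 2–6–5–4–2 form a cycle, so G is not a tree and its treewidth is at least 2. Hence tw(G) = 2 exactly.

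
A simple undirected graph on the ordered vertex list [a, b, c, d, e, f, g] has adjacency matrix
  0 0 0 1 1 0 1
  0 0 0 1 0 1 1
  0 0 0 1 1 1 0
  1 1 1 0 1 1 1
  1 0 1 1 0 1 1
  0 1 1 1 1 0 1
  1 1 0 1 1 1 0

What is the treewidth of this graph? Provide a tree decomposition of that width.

Treewidth 3.
One such decomposition:
Bags: B1 = {c, d, e, f}  B2 = {d, e, f, g}  B3 = {b, d, f, g}  B4 = {a, d, e, g}
Tree: B1–B2, B2–B3, B2–B4

Each bag holds 4 vertices, so the decomposition has width 3, which upper-bounds the treewidth. For the lower bound, the 4 vertices {a, d, e, g} are pairwise adjacent, and any tree decomposition puts a clique entirely inside one bag — forcing width ≥ 3. The upper and lower bounds meet at 3, so that is the treewidth.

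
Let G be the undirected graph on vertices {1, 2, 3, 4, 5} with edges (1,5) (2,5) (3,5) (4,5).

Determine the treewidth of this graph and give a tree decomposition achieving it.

Every bag has size at most 2, so the width is 2 − 1 = 1 and tw(G) ≤ 1. Since G has at least one edge (e.g. 5–4), it is not an edgeless graph, so tw(G) ≥ 1. Combining the bounds, tw(G) = 1.

Treewidth 1.
One optimal decomposition is:
Bags: B1 = {4, 5}  B2 = {3, 5}  B3 = {2, 5}  B4 = {1, 5}
Tree: B1–B2, B2–B3, B2–B4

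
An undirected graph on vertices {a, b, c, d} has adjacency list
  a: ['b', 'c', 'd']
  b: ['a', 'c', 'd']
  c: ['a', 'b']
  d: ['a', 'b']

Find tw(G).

A width-2 tree decomposition is:
Bags: B1 = {a, b, c}  B2 = {a, b, d}
Tree: B1–B2
The largest bag has 3 vertices, giving width 2; this decomposition certifies tw(G) ≤ 2. For the lower bound, the 3 vertices {a, b, d} are pairwise adjacent, and any tree decomposition puts a clique entirely inside one bag — forcing width ≥ 2. Therefore the treewidth is 2.

2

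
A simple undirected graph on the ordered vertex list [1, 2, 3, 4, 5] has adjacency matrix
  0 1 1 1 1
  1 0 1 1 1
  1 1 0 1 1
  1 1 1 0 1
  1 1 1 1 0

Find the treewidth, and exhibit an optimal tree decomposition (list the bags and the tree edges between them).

Treewidth 4.
Bags: B1 = {1, 2, 3, 4, 5}
Tree: (single bag)

With just one bag of size 5, the width is 5 − 1 = 4, so tw(G) ≤ 4. For the lower bound, the 5 vertices {1, 2, 3, 4, 5} are pairwise adjacent, and any tree decomposition puts a clique entirely inside one bag — forcing width ≥ 4. Therefore the treewidth is 4.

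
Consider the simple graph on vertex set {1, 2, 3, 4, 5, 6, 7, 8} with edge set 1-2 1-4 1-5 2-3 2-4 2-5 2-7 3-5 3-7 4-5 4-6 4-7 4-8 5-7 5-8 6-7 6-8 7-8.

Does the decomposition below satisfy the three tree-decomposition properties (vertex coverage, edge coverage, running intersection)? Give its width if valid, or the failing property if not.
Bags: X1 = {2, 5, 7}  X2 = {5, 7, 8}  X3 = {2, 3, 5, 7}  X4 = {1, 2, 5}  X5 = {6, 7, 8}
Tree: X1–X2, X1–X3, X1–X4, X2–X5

No — vertex 4 appears in no bag.

A tree decomposition must satisfy three properties: every vertex lies in some bag; for every edge, both endpoints lie together in some bag; and for every vertex, the bags containing it form a connected subtree. Here vertex 4 appears in no bag, so the decomposition is invalid.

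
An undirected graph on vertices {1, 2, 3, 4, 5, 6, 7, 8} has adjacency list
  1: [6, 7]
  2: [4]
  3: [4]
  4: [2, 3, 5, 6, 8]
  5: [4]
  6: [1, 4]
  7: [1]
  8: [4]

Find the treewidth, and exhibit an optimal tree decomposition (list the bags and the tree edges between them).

Treewidth 1.
Bags: B1 = {3, 4}  B2 = {4, 6}  B3 = {2, 4}  B4 = {4, 8}  B5 = {4, 5}  B6 = {1, 6}  B7 = {1, 7}
Tree: B1–B2, B1–B3, B3–B4, B3–B5, B2–B6, B6–B7

The largest bag has 2 vertices, giving width 1; this decomposition certifies tw(G) ≤ 1. Any graph with an edge has treewidth ≥ 1, and G has the edge 3–4. Hence tw(G) = 1 exactly.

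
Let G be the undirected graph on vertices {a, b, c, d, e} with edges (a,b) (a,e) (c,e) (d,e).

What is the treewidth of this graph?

1

A width-1 tree decomposition is:
Bags: B1 = {c, e}  B2 = {a, e}  B3 = {d, e}  B4 = {a, b}
Tree: B1–B2, B2–B3, B2–B4
Each bag holds 2 vertices, so the decomposition has width 1, which upper-bounds the treewidth. Any graph with an edge has treewidth ≥ 1, and G has the edge e–c. Hence tw(G) = 1 exactly.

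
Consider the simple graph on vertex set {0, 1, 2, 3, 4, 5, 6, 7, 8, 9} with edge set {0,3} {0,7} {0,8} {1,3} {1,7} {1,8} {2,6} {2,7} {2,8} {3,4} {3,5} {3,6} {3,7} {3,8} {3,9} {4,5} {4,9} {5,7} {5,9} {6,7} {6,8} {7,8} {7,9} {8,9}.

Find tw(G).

A width-3 tree decomposition is:
Bags: B1 = {0, 3, 7, 8}  B2 = {3, 7, 8, 9}  B3 = {3, 6, 7, 8}  B4 = {3, 5, 7, 9}  B5 = {1, 3, 7, 8}  B6 = {3, 4, 5, 9}  B7 = {2, 6, 7, 8}
Tree: B1–B2, B1–B3, B2–B4, B3–B5, B4–B6, B3–B7
Each bag holds 4 vertices, so the decomposition has width 3, which upper-bounds the treewidth. On the other hand G contains the 4-clique {2, 6, 7, 8}. A clique must lie in a single bag of any decomposition, so no decomposition can have width below 3. Combining the bounds, tw(G) = 3.

3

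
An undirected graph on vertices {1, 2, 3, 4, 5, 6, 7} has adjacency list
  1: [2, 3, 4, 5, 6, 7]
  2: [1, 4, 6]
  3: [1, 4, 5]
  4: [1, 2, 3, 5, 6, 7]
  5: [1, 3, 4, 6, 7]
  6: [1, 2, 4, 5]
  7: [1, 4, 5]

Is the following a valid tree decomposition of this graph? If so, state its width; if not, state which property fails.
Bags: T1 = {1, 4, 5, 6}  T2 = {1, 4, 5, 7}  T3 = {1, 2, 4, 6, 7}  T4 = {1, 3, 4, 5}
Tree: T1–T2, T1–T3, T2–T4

A tree decomposition must satisfy three properties: every vertex lies in some bag; for every edge, both endpoints lie together in some bag; and for every vertex, the bags containing it form a connected subtree. Here bags containing vertex 7 are not connected in the tree, so the decomposition is invalid.

No — bags containing vertex 7 are not connected in the tree.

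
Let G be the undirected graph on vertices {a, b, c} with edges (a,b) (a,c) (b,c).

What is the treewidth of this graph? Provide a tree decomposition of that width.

Treewidth 2.
Bags: B1 = {a, b, c}
Tree: (single bag)

With just one bag of size 3, the width is 3 − 1 = 2, so tw(G) ≤ 2. For the lower bound, the 3 vertices {a, b, c} are pairwise adjacent, and any tree decomposition puts a clique entirely inside one bag — forcing width ≥ 2. Therefore the treewidth is 2.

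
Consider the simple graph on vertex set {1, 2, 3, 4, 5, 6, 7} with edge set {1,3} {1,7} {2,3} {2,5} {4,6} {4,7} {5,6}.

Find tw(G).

2

A width-2 tree decomposition is:
Bags: B1 = {2, 3, 5}  B2 = {3, 5, 6}  B3 = {3, 4, 6}  B4 = {3, 4, 7}  B5 = {1, 3, 7}
Tree: B1–B2, B2–B3, B3–B4, B4–B5
Each bag holds 3 vertices, so the decomposition has width 2, which upper-bounds the treewidth. For the lower bound, G contains the cycle 3–2–5–6–4–7–1–3, so G is not a forest; only forests have treewidth ≤ 1, hence tw(G) ≥ 2. Combining the bounds, tw(G) = 2.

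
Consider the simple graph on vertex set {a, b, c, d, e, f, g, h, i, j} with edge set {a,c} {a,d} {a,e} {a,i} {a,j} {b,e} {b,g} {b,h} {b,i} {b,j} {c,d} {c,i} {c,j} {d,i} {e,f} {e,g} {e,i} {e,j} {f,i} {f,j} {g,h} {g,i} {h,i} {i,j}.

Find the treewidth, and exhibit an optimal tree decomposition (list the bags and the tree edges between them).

Each bag holds 4 vertices, so the decomposition has width 3, which upper-bounds the treewidth. Conversely, {a, c, d, i} is a clique of size 4, and the vertices of any clique must share a bag in every tree decomposition; so some bag has ≥ 4 vertices and tw(G) ≥ 3. Combining the bounds, tw(G) = 3.

Treewidth 3.
One such decomposition:
Bags: B1 = {a, e, i, j}  B2 = {a, c, i, j}  B3 = {b, e, i, j}  B4 = {b, e, g, i}  B5 = {a, c, d, i}  B6 = {e, f, i, j}  B7 = {b, g, h, i}
Tree: B1–B2, B1–B3, B3–B4, B2–B5, B3–B6, B4–B7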